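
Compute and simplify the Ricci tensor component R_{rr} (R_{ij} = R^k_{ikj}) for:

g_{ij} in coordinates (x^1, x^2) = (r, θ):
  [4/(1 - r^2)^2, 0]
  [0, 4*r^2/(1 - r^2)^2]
Non-zero Christoffel symbols (Γ^k_{ij} = Γ^k_{ji}):
Γ^r_{r r} = 2*r/(1 - r^2)
Γ^r_{θ θ} = (r^3 + r)/(r^2 - 1)
Γ^θ_{r θ} = (-r^2 - 1)/(r^3 - r)
R^r_{r r r} = 0 (a repeated index in an antisymmetric pair)
R^θ_{r θ r} = ∂_θ Γ^θ_{r r} - ∂_r Γ^θ_{r θ} + Γ^θ_{θ m} Γ^m_{r r} - Γ^θ_{r m} Γ^m_{r θ}
  = (0) - ((r^4 + 4*r^2 - 1)/(r^3 - r)^2) + (2*(r^2 + 1)/(r^2 - 1)^2) - ((r^2 + 1)^2/(r^3 - r)^2) = -4/(r^2 - 1)^2
R_{rr} = R^r_{r r r} + R^θ_{r θ r} = (0) + (-4/(r^2 - 1)^2) = -4/(r^2 - 1)^2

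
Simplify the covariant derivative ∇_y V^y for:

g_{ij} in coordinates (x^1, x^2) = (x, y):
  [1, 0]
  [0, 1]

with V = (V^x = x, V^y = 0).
All Christoffel symbols are zero.
∇_y V^y = ∂_y V^y + Γ^y_{y j} V^j
  = (0) + (0)(x) + (0)(0)
  = 0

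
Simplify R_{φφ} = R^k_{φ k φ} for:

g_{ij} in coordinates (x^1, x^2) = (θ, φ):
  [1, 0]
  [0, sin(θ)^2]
Non-zero Christoffel symbols (Γ^k_{ij} = Γ^k_{ji}):
Γ^θ_{φ φ} = -sin(2*θ)/2
Γ^φ_{θ φ} = 1/tan(θ)
R^θ_{φ θ φ} = ∂_θ Γ^θ_{φ φ} - ∂_φ Γ^θ_{φ θ} + Γ^θ_{θ m} Γ^m_{φ φ} - Γ^θ_{φ m} Γ^m_{φ θ}
  = (-cos(2*θ)) - (0) + (0) - (-cos(θ)^2) = sin(θ)^2
R^φ_{φ φ φ} = 0 (a repeated index in an antisymmetric pair)
R_{φφ} = R^θ_{φ θ φ} + R^φ_{φ φ φ} = (sin(θ)^2) + (0) = sin(θ)^2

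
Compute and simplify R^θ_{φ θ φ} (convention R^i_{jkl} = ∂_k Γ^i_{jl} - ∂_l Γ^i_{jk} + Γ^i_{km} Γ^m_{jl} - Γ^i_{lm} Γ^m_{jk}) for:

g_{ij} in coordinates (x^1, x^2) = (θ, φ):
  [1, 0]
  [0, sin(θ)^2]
Non-zero Christoffel symbols (Γ^k_{ij} = Γ^k_{ji}):
Γ^θ_{φ φ} = -sin(2*θ)/2
Γ^φ_{θ φ} = 1/tan(θ)
R^θ_{φ θ φ} = ∂_θ Γ^θ_{φ φ} - ∂_φ Γ^θ_{φ θ} + Γ^θ_{θ m} Γ^m_{φ φ} - Γ^θ_{φ m} Γ^m_{φ θ}
  = (-cos(2*θ)) - (0) + (0) - (-cos(θ)^2) = sin(θ)^2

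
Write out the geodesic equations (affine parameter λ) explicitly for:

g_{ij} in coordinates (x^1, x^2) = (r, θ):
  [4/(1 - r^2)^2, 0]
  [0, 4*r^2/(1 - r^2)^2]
Geodesic equation: d^2x^k/dλ^2 + Γ^k_{ij} (dx^i/dλ)(dx^j/dλ) = 0.
Non-zero Christoffel symbols:
Γ^r_{r r} = 2*r/(1 - r^2)
Γ^r_{θ θ} = (r^3 + r)/(r^2 - 1)
Γ^θ_{r θ} = (-r^2 - 1)/(r^3 - r)
Substituting (the symmetric pair Γ^k_{ij}, Γ^k_{ji} combines into a factor 2):
d^2r/dλ^2 + (2*r/(1 - r^2)) (dr/dλ)^2 + ((r^3 + r)/(r^2 - 1)) (dθ/dλ)^2 = 0
d^2θ/dλ^2 + ((-2*r^2 - 2)/(r^3 - r)) (dr/dλ)(dθ/dλ) = 0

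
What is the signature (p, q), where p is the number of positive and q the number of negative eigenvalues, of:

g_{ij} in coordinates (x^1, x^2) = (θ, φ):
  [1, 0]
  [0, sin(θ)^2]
The metric is diagonal, so its eigenvalues are the diagonal entries: 1, sin(θ)^2 (at a generic point, where coordinate-dependent entries are positive).
2 positive, 0 negative.
(2, 0) - Riemannian (positive definite)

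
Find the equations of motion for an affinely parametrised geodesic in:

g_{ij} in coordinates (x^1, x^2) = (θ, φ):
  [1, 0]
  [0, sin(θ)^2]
Geodesic equation: d^2x^k/dλ^2 + Γ^k_{ij} (dx^i/dλ)(dx^j/dλ) = 0.
Non-zero Christoffel symbols:
Γ^θ_{φ φ} = -sin(2*θ)/2
Γ^φ_{θ φ} = 1/tan(θ)
Substituting (the symmetric pair Γ^k_{ij}, Γ^k_{ji} combines into a factor 2):
d^2θ/dλ^2 - (sin(2*θ)/2) (dφ/dλ)^2 = 0
d^2φ/dλ^2 + (2/tan(θ)) (dθ/dλ)(dφ/dλ) = 0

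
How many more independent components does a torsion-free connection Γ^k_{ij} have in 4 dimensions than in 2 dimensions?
Independent components in n dimensions: n × n(n+1)/2 = n^2(n+1)/2.
4D: 4 × 10 = 40
2D: 2 × 3 = 6
Difference = 40 - 6 = 34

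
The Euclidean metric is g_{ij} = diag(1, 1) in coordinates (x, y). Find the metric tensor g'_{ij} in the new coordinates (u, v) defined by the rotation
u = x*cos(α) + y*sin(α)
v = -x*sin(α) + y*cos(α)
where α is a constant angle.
Invert the transformation: x = u*cos(α) - v*sin(α), y = u*sin(α) + v*cos(α)
g'_{ij} = (∂x^k/∂x'^i)(∂x^l/∂x'^j) g_{kl}; with g_{kl} = δ_{kl} this is Σ_k (∂x^k/∂x'^i)(∂x^k/∂x'^j).
Jacobian: ∂x/∂u = cos(α), ∂x/∂v = -sin(α), ∂y/∂u = sin(α), ∂y/∂v = cos(α)
g'_{uu} = (cos(α))(cos(α)) + (sin(α))(sin(α)) = 1
g'_{uv} = (cos(α))(-sin(α)) + (sin(α))(cos(α)) = 0
g'_{vv} = (-sin(α))(-sin(α)) + (cos(α))(cos(α)) = 1
g'_{ij} = diag(1, 1)
The Euclidean metric is invariant under rotations.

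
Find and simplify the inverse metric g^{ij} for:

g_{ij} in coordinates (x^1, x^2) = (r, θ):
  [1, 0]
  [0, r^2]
The metric is diagonal, so g^{ij} is diagonal with entries 1/g_{ii}: diag(1, 1/(r^2)).
g^{ij}:
  [1, 0]
  [0, 1/r^2]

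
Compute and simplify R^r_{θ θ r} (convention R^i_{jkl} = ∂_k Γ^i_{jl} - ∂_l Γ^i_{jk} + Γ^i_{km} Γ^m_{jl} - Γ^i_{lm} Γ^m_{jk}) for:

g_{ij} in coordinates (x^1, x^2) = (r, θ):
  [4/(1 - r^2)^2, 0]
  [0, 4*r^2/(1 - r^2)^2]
Non-zero Christoffel symbols (Γ^k_{ij} = Γ^k_{ji}):
Γ^r_{r r} = 2*r/(1 - r^2)
Γ^r_{θ θ} = (r^3 + r)/(r^2 - 1)
Γ^θ_{r θ} = (-r^2 - 1)/(r^3 - r)
R^r_{θ θ r} = ∂_θ Γ^r_{θ r} - ∂_r Γ^r_{θ θ} + Γ^r_{θ m} Γ^m_{θ r} - Γ^r_{r m} Γ^m_{θ θ}
  = (0) - ((r^4 - 4*r^2 - 1)/(r^2 - 1)^2) + (-(r^2 + 1)^2/(r^2 - 1)^2) - (-2*r^2*(r^2 + 1)/(r^2 - 1)^2) = 4*r^2/(r^2 - 1)^2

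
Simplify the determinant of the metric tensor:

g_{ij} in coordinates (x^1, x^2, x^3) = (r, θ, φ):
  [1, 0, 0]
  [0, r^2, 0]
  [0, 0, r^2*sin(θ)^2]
Diagonal metric: det(g) = g_{11}·g_{22}·g_{33}
= (1)·(r^2)·(r^2*sin(θ)^2)
det(g) = r^4*sin(θ)^2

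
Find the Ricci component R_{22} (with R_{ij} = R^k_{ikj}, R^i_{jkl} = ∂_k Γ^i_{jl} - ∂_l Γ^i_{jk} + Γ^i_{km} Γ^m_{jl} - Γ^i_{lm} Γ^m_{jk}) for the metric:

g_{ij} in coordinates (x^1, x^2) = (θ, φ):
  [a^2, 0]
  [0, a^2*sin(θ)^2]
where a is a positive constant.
Non-zero Christoffel symbols (Γ^k_{ij} = Γ^k_{ji}):
Γ^θ_{φ φ} = -sin(2*θ)/2
Γ^φ_{θ φ} = 1/tan(θ)
R^θ_{φ θ φ} = ∂_θ Γ^θ_{φ φ} - ∂_φ Γ^θ_{φ θ} + Γ^θ_{θ m} Γ^m_{φ φ} - Γ^θ_{φ m} Γ^m_{φ θ}
  = (-cos(2*θ)) - (0) + (0) - (-cos(θ)^2) = sin(θ)^2
R^φ_{φ φ φ} = 0 (a repeated index in an antisymmetric pair)
R_{φφ} = R^θ_{φ θ φ} + R^φ_{φ φ φ} = (sin(θ)^2) + (0) = sin(θ)^2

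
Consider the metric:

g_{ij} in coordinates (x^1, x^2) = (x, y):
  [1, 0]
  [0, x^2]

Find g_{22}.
With x^1 = x, x^2 = y, g_{22} = g_{yy} is the row-2, column-2 entry of the matrix.
g_{22} = x^2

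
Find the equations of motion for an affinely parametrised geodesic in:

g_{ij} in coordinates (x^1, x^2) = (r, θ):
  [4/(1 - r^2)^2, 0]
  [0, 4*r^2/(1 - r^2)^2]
Geodesic equation: d^2x^k/dλ^2 + Γ^k_{ij} (dx^i/dλ)(dx^j/dλ) = 0.
Non-zero Christoffel symbols:
Γ^r_{r r} = 2*r/(1 - r^2)
Γ^r_{θ θ} = (r^3 + r)/(r^2 - 1)
Γ^θ_{r θ} = (-r^2 - 1)/(r^3 - r)
Substituting (the symmetric pair Γ^k_{ij}, Γ^k_{ji} combines into a factor 2):
d^2r/dλ^2 + (2*r/(1 - r^2)) (dr/dλ)^2 + ((r^3 + r)/(r^2 - 1)) (dθ/dλ)^2 = 0
d^2θ/dλ^2 + ((-2*r^2 - 2)/(r^3 - r)) (dr/dλ)(dθ/dλ) = 0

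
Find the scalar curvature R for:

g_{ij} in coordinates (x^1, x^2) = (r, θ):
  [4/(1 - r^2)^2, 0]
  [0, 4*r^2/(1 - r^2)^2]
Non-zero Christoffel symbols (Γ^k_{ij} = Γ^k_{ji}):
Γ^r_{r r} = 2*r/(1 - r^2)
Γ^r_{θ θ} = (r^3 + r)/(r^2 - 1)
Γ^θ_{r θ} = (-r^2 - 1)/(r^3 - r)
Ricci tensor (R_{ij} = R^k_{ikj}): R_{rr} = -4/(r^2 - 1)^2, R_{rθ} = 0, R_{θθ} = -4*r^2/(r^2 - 1)^2
Inverse metric: g^{rr} = (1 - r^2)^2/4, g^{θθ} = (1 - r^2)^2/(4*r^2)
R = g^{ij} R_{ij} = ((1 - r^2)^2/4)(-4/(r^2 - 1)^2) + ((1 - r^2)^2/(4*r^2))(-4*r^2/(r^2 - 1)^2) = -2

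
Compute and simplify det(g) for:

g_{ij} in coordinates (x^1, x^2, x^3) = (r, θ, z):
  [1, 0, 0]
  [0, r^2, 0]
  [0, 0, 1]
Diagonal metric: det(g) = g_{11}·g_{22}·g_{33}
= (1)·(r^2)·(1)
det(g) = r^2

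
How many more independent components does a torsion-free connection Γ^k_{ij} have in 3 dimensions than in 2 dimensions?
Independent components in n dimensions: n × n(n+1)/2 = n^2(n+1)/2.
3D: 3 × 6 = 18
2D: 2 × 3 = 6
Difference = 18 - 6 = 12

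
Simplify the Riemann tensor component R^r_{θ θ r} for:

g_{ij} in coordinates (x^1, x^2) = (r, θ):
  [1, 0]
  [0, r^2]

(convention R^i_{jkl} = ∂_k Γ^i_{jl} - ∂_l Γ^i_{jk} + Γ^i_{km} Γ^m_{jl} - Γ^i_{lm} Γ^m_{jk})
Non-zero Christoffel symbols (Γ^k_{ij} = Γ^k_{ji}):
Γ^r_{θ θ} = -r
Γ^θ_{r θ} = 1/r
R^r_{θ θ r} = ∂_θ Γ^r_{θ r} - ∂_r Γ^r_{θ θ} + Γ^r_{θ m} Γ^m_{θ r} - Γ^r_{r m} Γ^m_{θ θ}
  = (0) - (-1) + (-1) - (0) = 0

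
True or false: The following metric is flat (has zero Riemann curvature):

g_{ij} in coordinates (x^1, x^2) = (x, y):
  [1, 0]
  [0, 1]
All metric components are constant, so every Christoffel symbol vanishes and R^i_{jkl} = 0.
True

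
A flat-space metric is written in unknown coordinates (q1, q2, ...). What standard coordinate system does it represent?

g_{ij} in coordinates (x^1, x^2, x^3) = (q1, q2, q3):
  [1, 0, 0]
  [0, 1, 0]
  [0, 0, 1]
All components are constant and the metric is the identity, i.e. orthonormal rectilinear coordinates.
Cartesian (3D) coordinates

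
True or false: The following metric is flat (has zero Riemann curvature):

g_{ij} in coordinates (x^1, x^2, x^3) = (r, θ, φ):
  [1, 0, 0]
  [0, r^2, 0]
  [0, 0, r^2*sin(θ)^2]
Non-zero Christoffel symbols:
Γ^r_{θ θ} = -r
Γ^r_{φ φ} = -r*sin(θ)^2
Γ^θ_{r θ} = 1/r
Γ^θ_{φ φ} = -sin(2*θ)/2
Γ^φ_{r φ} = 1/r
Γ^φ_{θ φ} = 1/tan(θ)
Ricci tensor: R_{rr} = 0, R_{rθ} = 0, R_{rφ} = 0, R_{θθ} = 0, R_{θφ} = 0, R_{φφ} = 0
All R_{ij} vanish; in 3 dimensions the Riemann tensor is fully determined by the Ricci tensor, so R^i_{jkl} = 0: the metric is flat (curvilinear coordinates on flat space).
True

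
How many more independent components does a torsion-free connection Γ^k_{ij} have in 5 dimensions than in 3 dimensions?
Independent components in n dimensions: n × n(n+1)/2 = n^2(n+1)/2.
5D: 5 × 15 = 75
3D: 3 × 6 = 18
Difference = 75 - 18 = 57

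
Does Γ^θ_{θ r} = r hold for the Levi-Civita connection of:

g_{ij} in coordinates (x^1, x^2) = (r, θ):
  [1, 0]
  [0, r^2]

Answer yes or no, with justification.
Γ^θ_{θ r} = (1/2) g^{θθ} (∂_θ g_{θr} + ∂_r g_{θθ} - ∂_θ g_{θr}) = (1/2)(1/r^2)((0) + (2*r) - (0)) = 1/r
This differs from the proposed value r.
No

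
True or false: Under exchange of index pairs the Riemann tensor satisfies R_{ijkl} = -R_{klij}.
The pair-exchange symmetry has a plus sign: R_{ijkl} = +R_{klij}.
False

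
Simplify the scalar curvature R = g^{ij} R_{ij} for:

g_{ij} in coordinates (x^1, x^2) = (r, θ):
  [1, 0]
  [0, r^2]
Non-zero Christoffel symbols (Γ^k_{ij} = Γ^k_{ji}):
Γ^r_{θ θ} = -r
Γ^θ_{r θ} = 1/r
Ricci tensor (R_{ij} = R^k_{ikj}): R_{rr} = 0, R_{rθ} = 0, R_{θθ} = 0
Inverse metric: g^{rr} = 1, g^{θθ} = 1/r^2
R = g^{ij} R_{ij} = (1)(0) + (1/r^2)(0) = 0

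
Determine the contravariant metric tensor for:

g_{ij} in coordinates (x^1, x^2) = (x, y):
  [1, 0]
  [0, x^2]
The metric is diagonal, so g^{ij} is diagonal with entries 1/g_{ii}: diag(1, 1/(x^2)).
g^{ij}:
  [1, 0]
  [0, 1/x^2]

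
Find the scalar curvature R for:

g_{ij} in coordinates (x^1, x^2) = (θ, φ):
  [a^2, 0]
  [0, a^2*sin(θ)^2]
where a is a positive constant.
Non-zero Christoffel symbols (Γ^k_{ij} = Γ^k_{ji}):
Γ^θ_{φ φ} = -sin(2*θ)/2
Γ^φ_{θ φ} = 1/tan(θ)
Ricci tensor (R_{ij} = R^k_{ikj}): R_{θθ} = 1, R_{θφ} = 0, R_{φφ} = sin(θ)^2
Inverse metric: g^{θθ} = 1/a^2, g^{φφ} = 1/(a^2*sin(θ)^2)
R = g^{ij} R_{ij} = (1/a^2)(1) + (1/(a^2*sin(θ)^2))(sin(θ)^2) = 2/a^2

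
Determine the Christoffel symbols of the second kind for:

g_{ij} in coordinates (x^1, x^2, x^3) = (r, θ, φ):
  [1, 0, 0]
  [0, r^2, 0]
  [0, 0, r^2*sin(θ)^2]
Using Γ^k_{ij} = (1/2) g^{km} (∂_i g_{mj} + ∂_j g_{mi} - ∂_m g_{ij}); the metric is diagonal, so only the m = k term contributes.
Non-zero symbols (using the symmetry Γ^k_{ij} = Γ^k_{ji}):
Γ^r_{θ θ} = (1/2) g^{rr} (∂_θ g_{rθ} + ∂_θ g_{rθ} - ∂_r g_{θθ}) = (1/2)(1)((0) + (0) - (2*r)) = -r
Γ^r_{φ φ} = (1/2) g^{rr} (∂_φ g_{rφ} + ∂_φ g_{rφ} - ∂_r g_{φφ}) = (1/2)(1)((0) + (0) - (2*r*sin(θ)^2)) = -r*sin(θ)^2
Γ^θ_{r θ} = (1/2) g^{θθ} (∂_r g_{θθ} + ∂_θ g_{θr} - ∂_θ g_{rθ}) = (1/2)(1/r^2)((2*r) + (0) - (0)) = 1/r
Γ^θ_{φ φ} = (1/2) g^{θθ} (∂_φ g_{θφ} + ∂_φ g_{θφ} - ∂_θ g_{φφ}) = (1/2)(1/r^2)((0) + (0) - (r^2*sin(2*θ))) = -sin(2*θ)/2
Γ^φ_{r φ} = (1/2) g^{φφ} (∂_r g_{φφ} + ∂_φ g_{φr} - ∂_φ g_{rφ}) = (1/2)(1/(r^2*sin(θ)^2))((2*r*sin(θ)^2) + (0) - (0)) = 1/r
Γ^φ_{θ φ} = (1/2) g^{φφ} (∂_θ g_{φφ} + ∂_φ g_{φθ} - ∂_φ g_{θφ}) = (1/2)(1/(r^2*sin(θ)^2))((r^2*sin(2*θ)) + (0) - (0)) = 1/tan(θ)
All other Christoffel symbols are zero.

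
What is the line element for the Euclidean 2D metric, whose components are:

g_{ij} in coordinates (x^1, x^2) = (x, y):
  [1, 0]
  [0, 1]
ds^2 = g_{ij} dx^i dx^j; only the non-zero components contribute.
ds^2 = dx^2 + dy^2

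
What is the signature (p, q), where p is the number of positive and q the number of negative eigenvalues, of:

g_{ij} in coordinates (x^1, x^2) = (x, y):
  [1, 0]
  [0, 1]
The metric is diagonal, so its eigenvalues are the diagonal entries: 1, 1 (at a generic point, where coordinate-dependent entries are positive).
2 positive, 0 negative.
(2, 0) - Riemannian (positive definite)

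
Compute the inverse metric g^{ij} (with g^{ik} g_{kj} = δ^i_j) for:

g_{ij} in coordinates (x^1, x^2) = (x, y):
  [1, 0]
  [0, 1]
The metric is diagonal, so g^{ij} is diagonal with entries 1/g_{ii}: diag(1, 1).
g^{ij}:
  [1, 0]
  [0, 1]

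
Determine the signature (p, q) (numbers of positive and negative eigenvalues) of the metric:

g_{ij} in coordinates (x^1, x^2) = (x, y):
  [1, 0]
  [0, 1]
The metric is diagonal, so its eigenvalues are the diagonal entries: 1, 1 (at a generic point, where coordinate-dependent entries are positive).
2 positive, 0 negative.
(2, 0) - Riemannian (positive definite)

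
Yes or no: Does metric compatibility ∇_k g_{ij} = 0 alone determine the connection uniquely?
One also needs vanishing torsion; metric compatibility plus torsion-freeness singles out the Levi-Civita connection.
No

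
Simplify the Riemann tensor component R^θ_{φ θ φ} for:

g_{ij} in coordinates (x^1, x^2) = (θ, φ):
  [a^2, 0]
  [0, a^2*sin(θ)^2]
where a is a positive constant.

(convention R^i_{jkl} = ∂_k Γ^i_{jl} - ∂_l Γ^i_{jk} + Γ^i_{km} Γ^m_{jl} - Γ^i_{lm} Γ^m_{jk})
Non-zero Christoffel symbols (Γ^k_{ij} = Γ^k_{ji}):
Γ^θ_{φ φ} = -sin(2*θ)/2
Γ^φ_{θ φ} = 1/tan(θ)
R^θ_{φ θ φ} = ∂_θ Γ^θ_{φ φ} - ∂_φ Γ^θ_{φ θ} + Γ^θ_{θ m} Γ^m_{φ φ} - Γ^θ_{φ m} Γ^m_{φ θ}
  = (-cos(2*θ)) - (0) + (0) - (-cos(θ)^2) = sin(θ)^2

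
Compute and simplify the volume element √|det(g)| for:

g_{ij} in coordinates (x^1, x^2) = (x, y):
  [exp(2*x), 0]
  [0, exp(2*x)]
det(g) = exp(4*x)
√|det(g)| = exp(2*x)
Volume element: dV = exp(2*x) dx dy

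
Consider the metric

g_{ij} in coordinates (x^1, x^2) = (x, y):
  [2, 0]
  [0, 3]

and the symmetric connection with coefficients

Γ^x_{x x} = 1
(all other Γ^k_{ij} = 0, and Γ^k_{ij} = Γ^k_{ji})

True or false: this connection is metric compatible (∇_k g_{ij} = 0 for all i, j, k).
Using ∇_k g_{ij} = ∂_k g_{ij} - Γ^m_{ki} g_{mj} - Γ^m_{kj} g_{im}:
∇_x g_{xx} = (0) - (2) - (2) = -4 ≠ 0
So the connection is not metric compatible (it is not the Levi-Civita connection).
False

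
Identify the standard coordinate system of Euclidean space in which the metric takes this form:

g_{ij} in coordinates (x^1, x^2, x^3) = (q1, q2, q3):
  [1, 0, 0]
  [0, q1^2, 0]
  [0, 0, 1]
The line element ds^2 = dq1^2 + q1^2 dq2^2 + dq3^2 is dr^2 + r^2 dθ^2 + dz^2 with q1 = r, q2 = θ, q3 = z.
cylindrical coordinates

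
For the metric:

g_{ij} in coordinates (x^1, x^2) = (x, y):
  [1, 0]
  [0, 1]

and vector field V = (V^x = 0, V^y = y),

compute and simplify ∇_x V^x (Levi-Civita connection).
All Christoffel symbols are zero.
∇_x V^x = ∂_x V^x + Γ^x_{x j} V^j
  = (0) + (0)(0) + (0)(y)
  = 0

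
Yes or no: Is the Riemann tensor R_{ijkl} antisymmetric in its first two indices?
R_{ijkl} = -R_{jikl} (follows from metric compatibility).
Yes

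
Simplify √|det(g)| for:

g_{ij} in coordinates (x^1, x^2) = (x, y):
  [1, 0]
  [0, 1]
det(g) = 1
√|det(g)| = 1
Volume element: dV = 1 dx dy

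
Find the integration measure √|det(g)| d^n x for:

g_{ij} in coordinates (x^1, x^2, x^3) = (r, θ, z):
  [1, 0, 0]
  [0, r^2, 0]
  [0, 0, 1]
det(g) = r^2
√|det(g)| = r
Volume element: dV = r dr dθ dz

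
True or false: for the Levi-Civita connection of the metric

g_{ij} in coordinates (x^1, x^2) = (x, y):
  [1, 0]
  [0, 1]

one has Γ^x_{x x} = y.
Γ^x_{x x} = (1/2) g^{xx} (∂_x g_{xx} + ∂_x g_{xx} - ∂_x g_{xx}) = (1/2)(1)((0) + (0) - (0)) = 0
This differs from the proposed value y.
False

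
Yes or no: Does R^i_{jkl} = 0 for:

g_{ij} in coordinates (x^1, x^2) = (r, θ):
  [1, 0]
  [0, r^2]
Non-zero Christoffel symbols:
Γ^r_{θ θ} = -r
Γ^θ_{r θ} = 1/r
Ricci tensor: R_{rr} = 0, R_{rθ} = 0, R_{θθ} = 0
All R_{ij} vanish; in 2 dimensions the Riemann tensor is fully determined by the Ricci tensor, so R^i_{jkl} = 0: the metric is flat (curvilinear coordinates on flat space).
Yes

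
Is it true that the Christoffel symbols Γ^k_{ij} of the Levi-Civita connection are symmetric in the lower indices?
The Levi-Civita connection is torsion-free, which is exactly Γ^k_{ij} = Γ^k_{ji}.
Yes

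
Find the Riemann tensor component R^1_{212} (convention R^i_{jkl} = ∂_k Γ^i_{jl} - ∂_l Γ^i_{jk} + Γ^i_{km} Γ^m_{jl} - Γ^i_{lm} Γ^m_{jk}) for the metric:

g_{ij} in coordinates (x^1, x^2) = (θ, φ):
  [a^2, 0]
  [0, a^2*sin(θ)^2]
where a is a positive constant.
Non-zero Christoffel symbols (Γ^k_{ij} = Γ^k_{ji}):
Γ^θ_{φ φ} = -sin(2*θ)/2
Γ^φ_{θ φ} = 1/tan(θ)
R^θ_{φ θ φ} = ∂_θ Γ^θ_{φ φ} - ∂_φ Γ^θ_{φ θ} + Γ^θ_{θ m} Γ^m_{φ φ} - Γ^θ_{φ m} Γ^m_{φ θ}
  = (-cos(2*θ)) - (0) + (0) - (-cos(θ)^2) = sin(θ)^2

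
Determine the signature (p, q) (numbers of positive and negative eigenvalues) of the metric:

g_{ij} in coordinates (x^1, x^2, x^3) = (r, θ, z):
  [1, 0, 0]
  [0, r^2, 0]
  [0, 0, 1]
The metric is diagonal, so its eigenvalues are the diagonal entries: 1, r^2, 1 (at a generic point, where coordinate-dependent entries are positive).
3 positive, 0 negative.
(3, 0) - Riemannian (positive definite)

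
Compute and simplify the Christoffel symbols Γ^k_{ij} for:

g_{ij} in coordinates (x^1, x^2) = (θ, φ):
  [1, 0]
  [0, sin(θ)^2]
Using Γ^k_{ij} = (1/2) g^{km} (∂_i g_{mj} + ∂_j g_{mi} - ∂_m g_{ij}); the metric is diagonal, so only the m = k term contributes.
Non-zero symbols (using the symmetry Γ^k_{ij} = Γ^k_{ji}):
Γ^θ_{φ φ} = (1/2) g^{θθ} (∂_φ g_{θφ} + ∂_φ g_{θφ} - ∂_θ g_{φφ}) = (1/2)(1)((0) + (0) - (sin(2*θ))) = -sin(2*θ)/2
Γ^φ_{θ φ} = (1/2) g^{φφ} (∂_θ g_{φφ} + ∂_φ g_{φθ} - ∂_φ g_{θφ}) = (1/2)(1/sin(θ)^2)((sin(2*θ)) + (0) - (0)) = 1/tan(θ)
All other Christoffel symbols are zero.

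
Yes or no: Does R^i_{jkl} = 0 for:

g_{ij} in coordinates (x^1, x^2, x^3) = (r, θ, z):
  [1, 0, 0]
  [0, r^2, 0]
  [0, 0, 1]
Non-zero Christoffel symbols:
Γ^r_{θ θ} = -r
Γ^θ_{r θ} = 1/r
Ricci tensor: R_{rr} = 0, R_{rθ} = 0, R_{rz} = 0, R_{θθ} = 0, R_{θz} = 0, R_{zz} = 0
All R_{ij} vanish; in 3 dimensions the Riemann tensor is fully determined by the Ricci tensor, so R^i_{jkl} = 0: the metric is flat (curvilinear coordinates on flat space).
Yes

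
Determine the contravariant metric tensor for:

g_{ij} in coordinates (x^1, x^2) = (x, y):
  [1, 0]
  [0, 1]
The metric is diagonal, so g^{ij} is diagonal with entries 1/g_{ii}: diag(1, 1).
g^{ij}:
  [1, 0]
  [0, 1]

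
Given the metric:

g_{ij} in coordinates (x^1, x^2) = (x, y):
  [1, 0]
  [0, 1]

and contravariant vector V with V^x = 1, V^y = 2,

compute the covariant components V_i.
V_i = g_{ij} V^j:
V_x = (1)(1) + (0)(2) = 1
V_y = (0)(1) + (1)(2) = 2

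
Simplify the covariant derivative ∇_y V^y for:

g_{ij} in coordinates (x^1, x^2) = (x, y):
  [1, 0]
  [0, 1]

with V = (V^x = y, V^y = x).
All Christoffel symbols are zero.
∇_y V^y = ∂_y V^y + Γ^y_{y j} V^j
  = (0) + (0)(y) + (0)(x)
  = 0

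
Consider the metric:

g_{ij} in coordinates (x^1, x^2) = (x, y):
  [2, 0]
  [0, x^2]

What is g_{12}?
With x^1 = x, x^2 = y, g_{12} = g_{xy} is the row-1, column-2 entry of the matrix.
g_{12} = 0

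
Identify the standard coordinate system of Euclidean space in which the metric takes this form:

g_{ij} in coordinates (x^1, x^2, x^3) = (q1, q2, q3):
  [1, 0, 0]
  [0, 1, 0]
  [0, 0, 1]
All components are constant and the metric is the identity, i.e. orthonormal rectilinear coordinates.
Cartesian (3D) coordinates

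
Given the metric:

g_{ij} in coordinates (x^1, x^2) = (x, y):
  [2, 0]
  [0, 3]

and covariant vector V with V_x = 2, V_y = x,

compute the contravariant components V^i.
Inverse metric (diagonal): g^{xx} = 1/2, g^{yy} = 1/3
V^i = g^{ij} V_j:
V^x = (1/2)(2) + (0)(x) = 1
V^y = (0)(2) + (1/3)(x) = x/3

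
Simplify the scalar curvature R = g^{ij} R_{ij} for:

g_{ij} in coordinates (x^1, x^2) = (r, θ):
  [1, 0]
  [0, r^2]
Non-zero Christoffel symbols (Γ^k_{ij} = Γ^k_{ji}):
Γ^r_{θ θ} = -r
Γ^θ_{r θ} = 1/r
Ricci tensor (R_{ij} = R^k_{ikj}): R_{rr} = 0, R_{rθ} = 0, R_{θθ} = 0
Inverse metric: g^{rr} = 1, g^{θθ} = 1/r^2
R = g^{ij} R_{ij} = (1)(0) + (1/r^2)(0) = 0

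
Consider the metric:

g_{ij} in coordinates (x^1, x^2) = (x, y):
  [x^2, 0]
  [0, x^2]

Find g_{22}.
With x^1 = x, x^2 = y, g_{22} = g_{yy} is the row-2, column-2 entry of the matrix.
g_{22} = x^2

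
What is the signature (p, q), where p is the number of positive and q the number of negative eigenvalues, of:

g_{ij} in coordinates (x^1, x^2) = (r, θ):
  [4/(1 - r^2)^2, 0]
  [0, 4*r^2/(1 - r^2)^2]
The metric is diagonal, so its eigenvalues are the diagonal entries: 4/(1 - r^2)^2, 4*r^2/(1 - r^2)^2 (at a generic point, where coordinate-dependent entries are positive).
2 positive, 0 negative.
(2, 0) - Riemannian (positive definite)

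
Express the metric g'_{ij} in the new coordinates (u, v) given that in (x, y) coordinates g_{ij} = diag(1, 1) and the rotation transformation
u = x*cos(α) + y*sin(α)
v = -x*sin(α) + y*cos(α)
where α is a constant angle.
Invert the transformation: x = u*cos(α) - v*sin(α), y = u*sin(α) + v*cos(α)
g'_{ij} = (∂x^k/∂x'^i)(∂x^l/∂x'^j) g_{kl}; with g_{kl} = δ_{kl} this is Σ_k (∂x^k/∂x'^i)(∂x^k/∂x'^j).
Jacobian: ∂x/∂u = cos(α), ∂x/∂v = -sin(α), ∂y/∂u = sin(α), ∂y/∂v = cos(α)
g'_{uu} = (cos(α))(cos(α)) + (sin(α))(sin(α)) = 1
g'_{uv} = (cos(α))(-sin(α)) + (sin(α))(cos(α)) = 0
g'_{vv} = (-sin(α))(-sin(α)) + (cos(α))(cos(α)) = 1
g'_{ij} = diag(1, 1)
The Euclidean metric is invariant under rotations.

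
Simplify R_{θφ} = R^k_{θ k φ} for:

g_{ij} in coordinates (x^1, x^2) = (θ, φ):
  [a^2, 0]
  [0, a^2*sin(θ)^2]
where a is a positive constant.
Non-zero Christoffel symbols (Γ^k_{ij} = Γ^k_{ji}):
Γ^θ_{φ φ} = -sin(2*θ)/2
Γ^φ_{θ φ} = 1/tan(θ)
R^θ_{θ θ φ} = 0 (a repeated index in an antisymmetric pair)
R^φ_{θ φ φ} = 0 (a repeated index in an antisymmetric pair)
R_{θφ} = R^θ_{θ θ φ} + R^φ_{θ φ φ} = (0) + (0) = 0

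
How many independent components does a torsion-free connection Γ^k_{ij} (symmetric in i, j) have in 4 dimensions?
Γ^k_{ij} has n choices for the upper index and n(n+1)/2 independent symmetric lower index pairs.
Total = 4 × 4×5/2 = 4 × 10 = 40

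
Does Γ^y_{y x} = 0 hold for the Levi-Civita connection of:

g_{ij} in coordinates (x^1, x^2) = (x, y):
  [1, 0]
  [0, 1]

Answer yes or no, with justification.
Γ^y_{y x} = (1/2) g^{yy} (∂_y g_{yx} + ∂_x g_{yy} - ∂_y g_{yx}) = (1/2)(1)((0) + (0) - (0)) = 0
This equals the proposed value 0.
Yes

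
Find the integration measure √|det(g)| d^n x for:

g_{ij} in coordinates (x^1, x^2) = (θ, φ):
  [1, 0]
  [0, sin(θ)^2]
det(g) = sin(θ)^2
√|det(g)| = sin(θ) (taking 0 < θ < π so that |sin(θ)| = sin(θ))
Volume element: dV = sin(θ) dθ dφ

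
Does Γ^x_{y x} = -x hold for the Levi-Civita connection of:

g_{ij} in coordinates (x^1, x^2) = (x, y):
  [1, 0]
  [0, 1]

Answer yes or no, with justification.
Γ^x_{y x} = (1/2) g^{xx} (∂_y g_{xx} + ∂_x g_{xy} - ∂_x g_{yx}) = (1/2)(1)((0) + (0) - (0)) = 0
This differs from the proposed value -x.
No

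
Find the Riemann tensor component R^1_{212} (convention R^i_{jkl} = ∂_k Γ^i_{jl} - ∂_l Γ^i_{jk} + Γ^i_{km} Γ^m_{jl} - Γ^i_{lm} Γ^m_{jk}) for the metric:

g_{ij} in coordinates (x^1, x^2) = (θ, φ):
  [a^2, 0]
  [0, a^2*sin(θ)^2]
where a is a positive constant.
Non-zero Christoffel symbols (Γ^k_{ij} = Γ^k_{ji}):
Γ^θ_{φ φ} = -sin(2*θ)/2
Γ^φ_{θ φ} = 1/tan(θ)
R^θ_{φ θ φ} = ∂_θ Γ^θ_{φ φ} - ∂_φ Γ^θ_{φ θ} + Γ^θ_{θ m} Γ^m_{φ φ} - Γ^θ_{φ m} Γ^m_{φ θ}
  = (-cos(2*θ)) - (0) + (0) - (-cos(θ)^2) = sin(θ)^2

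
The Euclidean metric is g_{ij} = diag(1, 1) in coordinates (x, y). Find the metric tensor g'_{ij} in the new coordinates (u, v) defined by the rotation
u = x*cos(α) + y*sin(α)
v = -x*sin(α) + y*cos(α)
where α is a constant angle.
Invert the transformation: x = u*cos(α) - v*sin(α), y = u*sin(α) + v*cos(α)
g'_{ij} = (∂x^k/∂x'^i)(∂x^l/∂x'^j) g_{kl}; with g_{kl} = δ_{kl} this is Σ_k (∂x^k/∂x'^i)(∂x^k/∂x'^j).
Jacobian: ∂x/∂u = cos(α), ∂x/∂v = -sin(α), ∂y/∂u = sin(α), ∂y/∂v = cos(α)
g'_{uu} = (cos(α))(cos(α)) + (sin(α))(sin(α)) = 1
g'_{uv} = (cos(α))(-sin(α)) + (sin(α))(cos(α)) = 0
g'_{vv} = (-sin(α))(-sin(α)) + (cos(α))(cos(α)) = 1
g'_{ij} = diag(1, 1)
The Euclidean metric is invariant under rotations.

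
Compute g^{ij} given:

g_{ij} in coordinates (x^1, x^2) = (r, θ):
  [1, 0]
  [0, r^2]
The metric is diagonal, so g^{ij} is diagonal with entries 1/g_{ii}: diag(1, 1/(r^2)).
g^{ij}:
  [1, 0]
  [0, 1/r^2]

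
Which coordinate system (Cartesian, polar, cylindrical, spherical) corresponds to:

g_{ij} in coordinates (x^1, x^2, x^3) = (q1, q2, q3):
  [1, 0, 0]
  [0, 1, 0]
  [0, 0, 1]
All components are constant and the metric is the identity, i.e. orthonormal rectilinear coordinates.
Cartesian (3D) coordinates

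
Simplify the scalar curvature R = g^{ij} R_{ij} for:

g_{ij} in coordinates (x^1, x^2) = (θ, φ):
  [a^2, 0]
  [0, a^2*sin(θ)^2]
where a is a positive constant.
Non-zero Christoffel symbols (Γ^k_{ij} = Γ^k_{ji}):
Γ^θ_{φ φ} = -sin(2*θ)/2
Γ^φ_{θ φ} = 1/tan(θ)
Ricci tensor (R_{ij} = R^k_{ikj}): R_{θθ} = 1, R_{θφ} = 0, R_{φφ} = sin(θ)^2
Inverse metric: g^{θθ} = 1/a^2, g^{φφ} = 1/(a^2*sin(θ)^2)
R = g^{ij} R_{ij} = (1/a^2)(1) + (1/(a^2*sin(θ)^2))(sin(θ)^2) = 2/a^2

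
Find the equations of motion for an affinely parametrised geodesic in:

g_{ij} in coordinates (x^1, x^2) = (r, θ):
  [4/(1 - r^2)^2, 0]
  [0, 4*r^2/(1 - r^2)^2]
Geodesic equation: d^2x^k/dλ^2 + Γ^k_{ij} (dx^i/dλ)(dx^j/dλ) = 0.
Non-zero Christoffel symbols:
Γ^r_{r r} = 2*r/(1 - r^2)
Γ^r_{θ θ} = (r^3 + r)/(r^2 - 1)
Γ^θ_{r θ} = (-r^2 - 1)/(r^3 - r)
Substituting (the symmetric pair Γ^k_{ij}, Γ^k_{ji} combines into a factor 2):
d^2r/dλ^2 + (2*r/(1 - r^2)) (dr/dλ)^2 + ((r^3 + r)/(r^2 - 1)) (dθ/dλ)^2 = 0
d^2θ/dλ^2 + ((-2*r^2 - 2)/(r^3 - r)) (dr/dλ)(dθ/dλ) = 0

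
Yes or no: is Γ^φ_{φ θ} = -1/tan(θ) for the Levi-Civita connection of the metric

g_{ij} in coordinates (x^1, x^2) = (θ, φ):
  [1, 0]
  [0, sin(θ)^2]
Γ^φ_{φ θ} = (1/2) g^{φφ} (∂_φ g_{φθ} + ∂_θ g_{φφ} - ∂_φ g_{φθ}) = (1/2)(1/sin(θ)^2)((0) + (sin(2*θ)) - (0)) = 1/tan(θ)
This differs from the proposed value -1/tan(θ).
No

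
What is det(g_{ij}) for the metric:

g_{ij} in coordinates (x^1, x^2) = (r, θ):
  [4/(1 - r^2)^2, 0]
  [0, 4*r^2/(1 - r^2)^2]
For a 2×2 metric: det(g) = g_{11}·g_{22} - g_{12}·g_{21}
= (4/(1 - r^2)^2)·(4*r^2/(1 - r^2)^2) - (0)·(0)
= 16*r^2/(1 - r^2)^4 - 0
det(g) = 16*r^2/(1 - r^2)^4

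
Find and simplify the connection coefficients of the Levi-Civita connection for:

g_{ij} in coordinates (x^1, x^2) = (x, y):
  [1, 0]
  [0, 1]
Using Γ^k_{ij} = (1/2) g^{km} (∂_i g_{mj} + ∂_j g_{mi} - ∂_m g_{ij}); the metric is diagonal, so only the m = k term contributes.
Every metric component is constant, so all ∂_m g_{ij} = 0 and every Christoffel symbol vanishes.
All Christoffel symbols are zero.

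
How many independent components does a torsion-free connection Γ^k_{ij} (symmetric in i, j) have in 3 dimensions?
Γ^k_{ij} has n choices for the upper index and n(n+1)/2 independent symmetric lower index pairs.
Total = 3 × 3×4/2 = 3 × 6 = 18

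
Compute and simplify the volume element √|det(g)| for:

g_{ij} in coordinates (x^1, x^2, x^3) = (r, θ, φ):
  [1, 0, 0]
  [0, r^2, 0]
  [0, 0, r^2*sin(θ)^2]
det(g) = r^4*sin(θ)^2
√|det(g)| = r^2*sin(θ) (taking 0 < θ < π so that |sin(θ)| = sin(θ))
Volume element: dV = r^2*sin(θ) dr dθ dφ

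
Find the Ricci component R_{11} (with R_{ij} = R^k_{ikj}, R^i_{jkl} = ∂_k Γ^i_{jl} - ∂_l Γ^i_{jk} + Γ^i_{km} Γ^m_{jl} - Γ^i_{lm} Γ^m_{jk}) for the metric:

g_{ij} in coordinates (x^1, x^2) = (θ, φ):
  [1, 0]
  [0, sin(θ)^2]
Non-zero Christoffel symbols (Γ^k_{ij} = Γ^k_{ji}):
Γ^θ_{φ φ} = -sin(2*θ)/2
Γ^φ_{θ φ} = 1/tan(θ)
R^θ_{θ θ θ} = 0 (a repeated index in an antisymmetric pair)
R^φ_{θ φ θ} = ∂_φ Γ^φ_{θ θ} - ∂_θ Γ^φ_{θ φ} + Γ^φ_{φ m} Γ^m_{θ θ} - Γ^φ_{θ m} Γ^m_{θ φ}
  = (0) - (-1/sin(θ)^2) + (0) - (1/tan(θ)^2) = 1
R_{θθ} = R^θ_{θ θ θ} + R^φ_{θ φ θ} = (0) + (1) = 1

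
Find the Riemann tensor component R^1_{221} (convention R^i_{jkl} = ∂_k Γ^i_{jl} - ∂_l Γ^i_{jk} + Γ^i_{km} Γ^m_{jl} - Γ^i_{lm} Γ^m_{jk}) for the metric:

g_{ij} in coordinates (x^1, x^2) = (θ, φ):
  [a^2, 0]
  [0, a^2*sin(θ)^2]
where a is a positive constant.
Non-zero Christoffel symbols (Γ^k_{ij} = Γ^k_{ji}):
Γ^θ_{φ φ} = -sin(2*θ)/2
Γ^φ_{θ φ} = 1/tan(θ)
R^θ_{φ φ θ} = ∂_φ Γ^θ_{φ θ} - ∂_θ Γ^θ_{φ φ} + Γ^θ_{φ m} Γ^m_{φ θ} - Γ^θ_{θ m} Γ^m_{φ φ}
  = (0) - (-cos(2*θ)) + (-cos(θ)^2) - (0) = -sin(θ)^2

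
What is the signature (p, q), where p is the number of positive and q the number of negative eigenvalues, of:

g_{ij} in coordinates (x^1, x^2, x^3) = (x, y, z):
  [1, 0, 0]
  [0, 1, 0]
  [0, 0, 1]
The metric is diagonal, so its eigenvalues are the diagonal entries: 1, 1, 1 (at a generic point, where coordinate-dependent entries are positive).
3 positive, 0 negative.
(3, 0) - Riemannian (positive definite)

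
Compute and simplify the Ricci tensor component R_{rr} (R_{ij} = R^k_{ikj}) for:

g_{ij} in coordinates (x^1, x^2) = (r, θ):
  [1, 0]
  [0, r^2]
Non-zero Christoffel symbols (Γ^k_{ij} = Γ^k_{ji}):
Γ^r_{θ θ} = -r
Γ^θ_{r θ} = 1/r
R^r_{r r r} = 0 (a repeated index in an antisymmetric pair)
R^θ_{r θ r} = ∂_θ Γ^θ_{r r} - ∂_r Γ^θ_{r θ} + Γ^θ_{θ m} Γ^m_{r r} - Γ^θ_{r m} Γ^m_{r θ}
  = (0) - (-1/r^2) + (0) - (1/r^2) = 0
R_{rr} = R^r_{r r r} + R^θ_{r θ r} = (0) + (0) = 0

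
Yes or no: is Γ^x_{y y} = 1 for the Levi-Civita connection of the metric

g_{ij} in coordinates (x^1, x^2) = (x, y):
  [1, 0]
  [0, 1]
Γ^x_{y y} = (1/2) g^{xx} (∂_y g_{xy} + ∂_y g_{xy} - ∂_x g_{yy}) = (1/2)(1)((0) + (0) - (0)) = 0
This differs from the proposed value 1.
No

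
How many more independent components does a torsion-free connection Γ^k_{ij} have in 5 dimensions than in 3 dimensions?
Independent components in n dimensions: n × n(n+1)/2 = n^2(n+1)/2.
5D: 5 × 15 = 75
3D: 3 × 6 = 18
Difference = 75 - 18 = 57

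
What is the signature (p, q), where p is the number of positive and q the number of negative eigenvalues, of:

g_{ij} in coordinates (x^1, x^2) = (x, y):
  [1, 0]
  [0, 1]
The metric is diagonal, so its eigenvalues are the diagonal entries: 1, 1 (at a generic point, where coordinate-dependent entries are positive).
2 positive, 0 negative.
(2, 0) - Riemannian (positive definite)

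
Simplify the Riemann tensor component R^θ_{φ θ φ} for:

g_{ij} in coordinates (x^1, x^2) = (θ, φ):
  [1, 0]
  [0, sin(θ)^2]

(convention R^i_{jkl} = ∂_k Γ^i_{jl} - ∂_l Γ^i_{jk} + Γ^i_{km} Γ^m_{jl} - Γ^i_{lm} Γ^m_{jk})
Non-zero Christoffel symbols (Γ^k_{ij} = Γ^k_{ji}):
Γ^θ_{φ φ} = -sin(2*θ)/2
Γ^φ_{θ φ} = 1/tan(θ)
R^θ_{φ θ φ} = ∂_θ Γ^θ_{φ φ} - ∂_φ Γ^θ_{φ θ} + Γ^θ_{θ m} Γ^m_{φ φ} - Γ^θ_{φ m} Γ^m_{φ θ}
  = (-cos(2*θ)) - (0) + (0) - (-cos(θ)^2) = sin(θ)^2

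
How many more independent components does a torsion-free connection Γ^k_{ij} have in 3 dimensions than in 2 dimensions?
Independent components in n dimensions: n × n(n+1)/2 = n^2(n+1)/2.
3D: 3 × 6 = 18
2D: 2 × 3 = 6
Difference = 18 - 6 = 12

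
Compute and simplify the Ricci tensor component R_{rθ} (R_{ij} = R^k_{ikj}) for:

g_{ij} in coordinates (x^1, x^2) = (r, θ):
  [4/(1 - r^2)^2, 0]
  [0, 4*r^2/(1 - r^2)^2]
Non-zero Christoffel symbols (Γ^k_{ij} = Γ^k_{ji}):
Γ^r_{r r} = 2*r/(1 - r^2)
Γ^r_{θ θ} = (r^3 + r)/(r^2 - 1)
Γ^θ_{r θ} = (-r^2 - 1)/(r^3 - r)
R^r_{r r θ} = 0 (a repeated index in an antisymmetric pair)
R^θ_{r θ θ} = 0 (a repeated index in an antisymmetric pair)
R_{rθ} = R^r_{r r θ} + R^θ_{r θ θ} = (0) + (0) = 0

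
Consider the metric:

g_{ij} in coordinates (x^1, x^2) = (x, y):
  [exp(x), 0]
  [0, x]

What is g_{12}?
With x^1 = x, x^2 = y, g_{12} = g_{xy} is the row-1, column-2 entry of the matrix.
g_{12} = 0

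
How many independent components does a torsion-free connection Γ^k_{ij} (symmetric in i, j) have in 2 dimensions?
Γ^k_{ij} has n choices for the upper index and n(n+1)/2 independent symmetric lower index pairs.
Total = 2 × 2×3/2 = 2 × 3 = 6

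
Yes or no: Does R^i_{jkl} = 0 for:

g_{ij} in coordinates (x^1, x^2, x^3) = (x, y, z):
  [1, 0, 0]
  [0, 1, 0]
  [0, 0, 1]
All metric components are constant, so every Christoffel symbol vanishes and R^i_{jkl} = 0.
Yes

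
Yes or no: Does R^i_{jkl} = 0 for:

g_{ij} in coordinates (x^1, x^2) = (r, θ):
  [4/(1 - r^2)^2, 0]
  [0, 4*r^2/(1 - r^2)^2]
Non-zero Christoffel symbols:
Γ^r_{r r} = 2*r/(1 - r^2)
Γ^r_{θ θ} = (r^3 + r)/(r^2 - 1)
Γ^θ_{r θ} = (-r^2 - 1)/(r^3 - r)
Ricci tensor: R_{rr} = -4/(r^2 - 1)^2, R_{rθ} = 0, R_{θθ} = -4*r^2/(r^2 - 1)^2
The Ricci tensor is non-zero, so the Riemann tensor is non-zero: not flat.
No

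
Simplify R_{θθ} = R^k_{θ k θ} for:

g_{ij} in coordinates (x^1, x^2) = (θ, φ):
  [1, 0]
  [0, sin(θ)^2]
Non-zero Christoffel symbols (Γ^k_{ij} = Γ^k_{ji}):
Γ^θ_{φ φ} = -sin(2*θ)/2
Γ^φ_{θ φ} = 1/tan(θ)
R^θ_{θ θ θ} = 0 (a repeated index in an antisymmetric pair)
R^φ_{θ φ θ} = ∂_φ Γ^φ_{θ θ} - ∂_θ Γ^φ_{θ φ} + Γ^φ_{φ m} Γ^m_{θ θ} - Γ^φ_{θ m} Γ^m_{θ φ}
  = (0) - (-1/sin(θ)^2) + (0) - (1/tan(θ)^2) = 1
R_{θθ} = R^θ_{θ θ θ} + R^φ_{θ φ θ} = (0) + (1) = 1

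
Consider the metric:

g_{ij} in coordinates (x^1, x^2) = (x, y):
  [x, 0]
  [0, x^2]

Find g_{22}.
With x^1 = x, x^2 = y, g_{22} = g_{yy} is the row-2, column-2 entry of the matrix.
g_{22} = x^2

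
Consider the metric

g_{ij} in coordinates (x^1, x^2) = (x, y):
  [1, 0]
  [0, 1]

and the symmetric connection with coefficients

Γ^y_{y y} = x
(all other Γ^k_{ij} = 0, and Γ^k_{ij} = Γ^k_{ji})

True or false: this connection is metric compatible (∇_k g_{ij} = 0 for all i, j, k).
Using ∇_k g_{ij} = ∂_k g_{ij} - Γ^m_{ki} g_{mj} - Γ^m_{kj} g_{im}:
∇_y g_{yy} = (0) - (x) - (x) = -2*x ≠ 0
So the connection is not metric compatible (it is not the Levi-Civita connection).
False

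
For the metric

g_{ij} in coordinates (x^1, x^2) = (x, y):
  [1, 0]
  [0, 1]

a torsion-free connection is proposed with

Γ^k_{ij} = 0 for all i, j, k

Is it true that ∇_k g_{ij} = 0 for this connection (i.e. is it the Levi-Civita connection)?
Using ∇_k g_{ij} = ∂_k g_{ij} - Γ^m_{ki} g_{mj} - Γ^m_{kj} g_{im}:
e.g. ∇_x g_{yy} = (0) - (0) - (0) = 0
Every component ∇_k g_{ij} vanishes: the connection is metric compatible.
Yes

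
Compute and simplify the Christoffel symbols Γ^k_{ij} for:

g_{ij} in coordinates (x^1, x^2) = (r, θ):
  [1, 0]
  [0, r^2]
Using Γ^k_{ij} = (1/2) g^{km} (∂_i g_{mj} + ∂_j g_{mi} - ∂_m g_{ij}); the metric is diagonal, so only the m = k term contributes.
Non-zero symbols (using the symmetry Γ^k_{ij} = Γ^k_{ji}):
Γ^r_{θ θ} = (1/2) g^{rr} (∂_θ g_{rθ} + ∂_θ g_{rθ} - ∂_r g_{θθ}) = (1/2)(1)((0) + (0) - (2*r)) = -r
Γ^θ_{r θ} = (1/2) g^{θθ} (∂_r g_{θθ} + ∂_θ g_{θr} - ∂_θ g_{rθ}) = (1/2)(1/r^2)((2*r) + (0) - (0)) = 1/r
All other Christoffel symbols are zero.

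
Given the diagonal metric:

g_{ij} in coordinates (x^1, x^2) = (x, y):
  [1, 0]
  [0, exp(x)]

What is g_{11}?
With x^1 = x, x^2 = y, g_{11} = g_{xx} is the row-1, column-1 entry of the matrix.
g_{11} = 1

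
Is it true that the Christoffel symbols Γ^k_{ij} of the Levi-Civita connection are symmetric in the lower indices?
The Levi-Civita connection is torsion-free, which is exactly Γ^k_{ij} = Γ^k_{ji}.
Yes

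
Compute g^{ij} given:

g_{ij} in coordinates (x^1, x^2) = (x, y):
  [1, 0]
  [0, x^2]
The metric is diagonal, so g^{ij} is diagonal with entries 1/g_{ii}: diag(1, 1/(x^2)).
g^{ij}:
  [1, 0]
  [0, 1/x^2]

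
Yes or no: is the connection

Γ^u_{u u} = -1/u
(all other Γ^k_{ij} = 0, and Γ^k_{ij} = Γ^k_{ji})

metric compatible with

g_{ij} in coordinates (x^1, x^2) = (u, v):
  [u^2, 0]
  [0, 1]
Using ∇_k g_{ij} = ∂_k g_{ij} - Γ^m_{ki} g_{mj} - Γ^m_{kj} g_{im}:
∇_u g_{uu} = (2*u) - (-u) - (-u) = 4*u ≠ 0
So the connection is not metric compatible (it is not the Levi-Civita connection).
No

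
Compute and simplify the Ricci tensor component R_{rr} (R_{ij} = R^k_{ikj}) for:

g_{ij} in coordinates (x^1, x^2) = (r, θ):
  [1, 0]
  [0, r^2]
Non-zero Christoffel symbols (Γ^k_{ij} = Γ^k_{ji}):
Γ^r_{θ θ} = -r
Γ^θ_{r θ} = 1/r
R^r_{r r r} = 0 (a repeated index in an antisymmetric pair)
R^θ_{r θ r} = ∂_θ Γ^θ_{r r} - ∂_r Γ^θ_{r θ} + Γ^θ_{θ m} Γ^m_{r r} - Γ^θ_{r m} Γ^m_{r θ}
  = (0) - (-1/r^2) + (0) - (1/r^2) = 0
R_{rr} = R^r_{r r r} + R^θ_{r θ r} = (0) + (0) = 0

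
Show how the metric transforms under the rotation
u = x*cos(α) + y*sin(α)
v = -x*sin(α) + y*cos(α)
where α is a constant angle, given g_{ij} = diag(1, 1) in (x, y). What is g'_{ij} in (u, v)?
Invert the transformation: x = u*cos(α) - v*sin(α), y = u*sin(α) + v*cos(α)
g'_{ij} = (∂x^k/∂x'^i)(∂x^l/∂x'^j) g_{kl}; with g_{kl} = δ_{kl} this is Σ_k (∂x^k/∂x'^i)(∂x^k/∂x'^j).
Jacobian: ∂x/∂u = cos(α), ∂x/∂v = -sin(α), ∂y/∂u = sin(α), ∂y/∂v = cos(α)
g'_{uu} = (cos(α))(cos(α)) + (sin(α))(sin(α)) = 1
g'_{uv} = (cos(α))(-sin(α)) + (sin(α))(cos(α)) = 0
g'_{vv} = (-sin(α))(-sin(α)) + (cos(α))(cos(α)) = 1
g'_{ij} = diag(1, 1)
The Euclidean metric is invariant under rotations.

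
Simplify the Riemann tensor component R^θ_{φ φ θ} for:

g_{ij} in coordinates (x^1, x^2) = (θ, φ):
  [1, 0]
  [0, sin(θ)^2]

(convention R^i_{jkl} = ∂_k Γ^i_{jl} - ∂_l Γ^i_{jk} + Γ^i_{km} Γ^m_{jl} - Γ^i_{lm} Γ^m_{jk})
Non-zero Christoffel symbols (Γ^k_{ij} = Γ^k_{ji}):
Γ^θ_{φ φ} = -sin(2*θ)/2
Γ^φ_{θ φ} = 1/tan(θ)
R^θ_{φ φ θ} = ∂_φ Γ^θ_{φ θ} - ∂_θ Γ^θ_{φ φ} + Γ^θ_{φ m} Γ^m_{φ θ} - Γ^θ_{θ m} Γ^m_{φ φ}
  = (0) - (-cos(2*θ)) + (-cos(θ)^2) - (0) = -sin(θ)^2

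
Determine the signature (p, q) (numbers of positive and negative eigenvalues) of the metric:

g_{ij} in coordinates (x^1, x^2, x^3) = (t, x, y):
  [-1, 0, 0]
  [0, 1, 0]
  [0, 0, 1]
The metric is diagonal, so its eigenvalues are the diagonal entries: -1, 1, 1 (at a generic point, where coordinate-dependent entries are positive).
2 positive, 1 negative.
(2, 1) - Lorentzian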